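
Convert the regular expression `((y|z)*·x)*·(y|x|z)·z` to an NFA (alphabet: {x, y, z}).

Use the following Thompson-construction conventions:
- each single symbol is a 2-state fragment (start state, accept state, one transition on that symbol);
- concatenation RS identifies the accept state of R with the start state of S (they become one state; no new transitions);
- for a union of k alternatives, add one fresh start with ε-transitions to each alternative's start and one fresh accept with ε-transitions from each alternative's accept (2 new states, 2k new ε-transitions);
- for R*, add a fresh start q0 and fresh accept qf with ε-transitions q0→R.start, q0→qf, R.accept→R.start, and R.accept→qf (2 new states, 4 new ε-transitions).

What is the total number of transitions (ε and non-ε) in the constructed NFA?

25

Per subexpression:
Each of the 7 symbol leaves contributes 1 transition (1 symbol, 0 ε).
  y|z = 6 transitions (2 symbol, 4 ε)
  (y|z)* = 10 transitions (2 symbol, 8 ε)
  (y|z)*·x = 11 transitions (3 symbol, 8 ε)
  ((y|z)*·x)* = 15 transitions (3 symbol, 12 ε)
  y|x|z = 9 transitions (3 symbol, 6 ε)
  ((y|z)*·x)*·(y|x|z)·z = 25 transitions (7 symbol, 18 ε)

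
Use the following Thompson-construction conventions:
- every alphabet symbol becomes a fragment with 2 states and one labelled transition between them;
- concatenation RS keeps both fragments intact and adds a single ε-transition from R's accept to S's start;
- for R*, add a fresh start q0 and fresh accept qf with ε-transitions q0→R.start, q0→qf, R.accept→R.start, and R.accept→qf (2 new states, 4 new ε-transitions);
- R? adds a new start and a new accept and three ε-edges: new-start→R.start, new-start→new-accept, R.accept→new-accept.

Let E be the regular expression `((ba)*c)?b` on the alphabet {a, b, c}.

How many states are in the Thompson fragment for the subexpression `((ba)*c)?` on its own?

Fragment for `((ba)*c)?`:
Each of the 3 symbol leaves contributes a 2-state fragment.
  ba — 4 states
  (ba)* — 6 states
  (ba)*c — 8 states
  ((ba)*c)? — 10 states

10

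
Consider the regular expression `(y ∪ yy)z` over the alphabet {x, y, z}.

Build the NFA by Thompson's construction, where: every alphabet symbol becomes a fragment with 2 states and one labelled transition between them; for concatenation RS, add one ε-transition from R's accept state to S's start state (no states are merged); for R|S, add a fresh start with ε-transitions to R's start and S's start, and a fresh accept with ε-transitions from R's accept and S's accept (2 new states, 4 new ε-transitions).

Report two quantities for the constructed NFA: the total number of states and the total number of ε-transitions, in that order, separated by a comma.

10, 6

Per subexpression:
Each of the 4 symbol leaves contributes 2 states and 0 ε-transitions.
  yy : 4 states, 1 ε-transition
  y ∪ yy : 8 states, 5 ε-transitions
  (y ∪ yy)z : 10 states, 6 ε-transitions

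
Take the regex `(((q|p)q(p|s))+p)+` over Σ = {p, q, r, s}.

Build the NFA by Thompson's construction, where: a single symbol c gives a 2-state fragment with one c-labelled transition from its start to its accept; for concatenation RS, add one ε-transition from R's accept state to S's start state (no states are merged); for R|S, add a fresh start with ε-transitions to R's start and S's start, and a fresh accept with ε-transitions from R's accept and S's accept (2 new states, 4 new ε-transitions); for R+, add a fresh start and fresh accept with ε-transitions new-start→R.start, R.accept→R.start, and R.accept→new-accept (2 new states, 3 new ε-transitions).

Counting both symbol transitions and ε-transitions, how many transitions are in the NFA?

23

Recursing over subexpressions:
Each of the 6 symbol leaves contributes 1 transition (1 symbol, 0 ε).
  q|p — 6 transitions (2 symbol, 4 ε)
  p|s — 6 transitions (2 symbol, 4 ε)
  (q|p)q(p|s) — 15 transitions (5 symbol, 10 ε)
  ((q|p)q(p|s))+ — 18 transitions (5 symbol, 13 ε)
  ((q|p)q(p|s))+p — 20 transitions (6 symbol, 14 ε)
  (((q|p)q(p|s))+p)+ — 23 transitions (6 symbol, 17 ε)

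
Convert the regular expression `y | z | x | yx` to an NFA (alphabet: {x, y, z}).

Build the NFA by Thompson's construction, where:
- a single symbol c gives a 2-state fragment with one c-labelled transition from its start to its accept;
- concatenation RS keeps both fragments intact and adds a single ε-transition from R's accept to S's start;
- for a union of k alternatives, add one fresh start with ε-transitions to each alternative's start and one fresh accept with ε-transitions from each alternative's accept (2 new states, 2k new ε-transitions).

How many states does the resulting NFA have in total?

12

Bottom-up over the parse tree:
Each of the 5 symbol leaves contributes a 2-state fragment.
  yx = 4 states
  y | z | x | yx = 12 states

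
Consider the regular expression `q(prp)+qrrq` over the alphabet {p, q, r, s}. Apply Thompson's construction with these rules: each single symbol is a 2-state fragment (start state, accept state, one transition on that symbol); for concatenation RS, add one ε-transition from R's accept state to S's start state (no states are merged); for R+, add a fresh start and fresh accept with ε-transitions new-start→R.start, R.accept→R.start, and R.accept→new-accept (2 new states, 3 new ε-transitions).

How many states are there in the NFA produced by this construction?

Per subexpression:
Each of the 8 symbol leaves contributes a 2-state fragment.
  prp : 6 states
  (prp)+ : 8 states
  q(prp)+qrrq : 18 states

18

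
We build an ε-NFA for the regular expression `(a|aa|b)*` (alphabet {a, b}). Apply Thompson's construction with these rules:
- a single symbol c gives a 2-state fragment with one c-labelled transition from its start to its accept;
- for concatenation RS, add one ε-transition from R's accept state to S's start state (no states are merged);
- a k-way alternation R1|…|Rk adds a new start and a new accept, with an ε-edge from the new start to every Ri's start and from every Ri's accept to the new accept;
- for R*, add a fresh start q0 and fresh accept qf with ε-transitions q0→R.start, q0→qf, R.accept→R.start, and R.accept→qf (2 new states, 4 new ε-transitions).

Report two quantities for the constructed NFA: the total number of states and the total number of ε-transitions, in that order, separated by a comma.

By structural recursion:
Each of the 4 symbol leaves contributes 2 states and 0 ε-transitions.
  aa = 4 states, 1 ε-transition
  a|aa|b = 10 states, 7 ε-transitions
  (a|aa|b)* = 12 states, 11 ε-transitions

12, 11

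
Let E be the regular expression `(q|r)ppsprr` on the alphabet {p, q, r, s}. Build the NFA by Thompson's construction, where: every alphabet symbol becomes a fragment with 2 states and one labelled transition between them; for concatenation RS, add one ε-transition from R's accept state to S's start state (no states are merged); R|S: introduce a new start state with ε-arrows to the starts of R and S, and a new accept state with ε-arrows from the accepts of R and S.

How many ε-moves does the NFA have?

By structural recursion:
Each of the 8 symbol leaves contributes 0 ε-transitions.
  q|r → 4 ε-transitions
  (q|r)ppsprr → 10 ε-transitions

10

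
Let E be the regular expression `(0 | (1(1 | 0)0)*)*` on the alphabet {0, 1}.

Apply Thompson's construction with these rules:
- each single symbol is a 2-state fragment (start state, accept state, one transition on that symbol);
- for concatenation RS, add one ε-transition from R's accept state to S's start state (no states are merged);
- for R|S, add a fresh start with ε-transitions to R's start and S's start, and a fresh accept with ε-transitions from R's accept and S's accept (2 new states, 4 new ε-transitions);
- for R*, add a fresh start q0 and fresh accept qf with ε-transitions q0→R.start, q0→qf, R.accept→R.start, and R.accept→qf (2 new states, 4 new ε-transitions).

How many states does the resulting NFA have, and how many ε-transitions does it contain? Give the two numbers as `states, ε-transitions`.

Building bottom-up:
Each of the 5 symbol leaves contributes 2 states and 0 ε-transitions.
  1 | 0 — 6 states, 4 ε-transitions
  1(1 | 0)0 — 10 states, 6 ε-transitions
  (1(1 | 0)0)* — 12 states, 10 ε-transitions
  0 | (1(1 | 0)0)* — 16 states, 14 ε-transitions
  (0 | (1(1 | 0)0)*)* — 18 states, 18 ε-transitions

18, 18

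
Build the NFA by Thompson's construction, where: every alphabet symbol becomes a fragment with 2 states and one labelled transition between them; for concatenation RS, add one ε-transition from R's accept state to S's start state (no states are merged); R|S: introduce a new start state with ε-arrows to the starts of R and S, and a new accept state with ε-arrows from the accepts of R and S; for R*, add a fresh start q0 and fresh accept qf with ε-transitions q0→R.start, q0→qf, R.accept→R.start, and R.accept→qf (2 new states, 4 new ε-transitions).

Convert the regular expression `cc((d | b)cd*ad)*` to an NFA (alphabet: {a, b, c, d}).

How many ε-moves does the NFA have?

Recursing over subexpressions:
Each of the 8 symbol leaves contributes 0 ε-transitions.
  d | b → 4 ε-transitions
  d* → 4 ε-transitions
  (d | b)cd*ad → 12 ε-transitions
  ((d | b)cd*ad)* → 16 ε-transitions
  cc((d | b)cd*ad)* → 18 ε-transitions

18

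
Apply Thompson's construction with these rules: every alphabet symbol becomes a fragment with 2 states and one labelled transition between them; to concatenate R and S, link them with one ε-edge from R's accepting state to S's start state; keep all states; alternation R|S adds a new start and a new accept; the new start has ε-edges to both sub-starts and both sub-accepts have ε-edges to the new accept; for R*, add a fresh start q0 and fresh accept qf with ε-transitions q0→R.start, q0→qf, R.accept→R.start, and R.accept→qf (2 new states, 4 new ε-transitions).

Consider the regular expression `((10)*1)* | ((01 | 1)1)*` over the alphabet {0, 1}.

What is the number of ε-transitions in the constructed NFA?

By structural recursion:
Each of the 7 symbol leaves contributes 0 ε-transitions.
  10 → 1 ε-transition
  (10)* → 5 ε-transitions
  (10)*1 → 6 ε-transitions
  ((10)*1)* → 10 ε-transitions
  01 → 1 ε-transition
  01 | 1 → 5 ε-transitions
  (01 | 1)1 → 6 ε-transitions
  ((01 | 1)1)* → 10 ε-transitions
  ((10)*1)* | ((01 | 1)1)* → 24 ε-transitions

24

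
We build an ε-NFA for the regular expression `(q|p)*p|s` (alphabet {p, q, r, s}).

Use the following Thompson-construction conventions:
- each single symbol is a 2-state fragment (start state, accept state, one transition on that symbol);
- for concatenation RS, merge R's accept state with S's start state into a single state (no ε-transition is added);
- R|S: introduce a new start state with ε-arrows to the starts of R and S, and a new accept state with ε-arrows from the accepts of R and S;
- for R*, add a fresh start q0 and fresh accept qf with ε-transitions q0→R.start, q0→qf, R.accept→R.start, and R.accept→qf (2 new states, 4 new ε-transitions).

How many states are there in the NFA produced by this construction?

13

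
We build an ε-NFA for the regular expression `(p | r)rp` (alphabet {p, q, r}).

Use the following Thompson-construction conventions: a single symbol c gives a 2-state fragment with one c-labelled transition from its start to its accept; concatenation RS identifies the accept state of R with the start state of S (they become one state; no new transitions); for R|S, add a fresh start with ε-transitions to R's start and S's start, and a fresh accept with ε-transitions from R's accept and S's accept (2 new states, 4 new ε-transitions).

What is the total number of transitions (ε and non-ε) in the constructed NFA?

Recursing over subexpressions:
Each of the 4 symbol leaves contributes 1 transition (1 symbol, 0 ε).
  p | r : 6 transitions (2 symbol, 4 ε)
  (p | r)rp : 8 transitions (4 symbol, 4 ε)

8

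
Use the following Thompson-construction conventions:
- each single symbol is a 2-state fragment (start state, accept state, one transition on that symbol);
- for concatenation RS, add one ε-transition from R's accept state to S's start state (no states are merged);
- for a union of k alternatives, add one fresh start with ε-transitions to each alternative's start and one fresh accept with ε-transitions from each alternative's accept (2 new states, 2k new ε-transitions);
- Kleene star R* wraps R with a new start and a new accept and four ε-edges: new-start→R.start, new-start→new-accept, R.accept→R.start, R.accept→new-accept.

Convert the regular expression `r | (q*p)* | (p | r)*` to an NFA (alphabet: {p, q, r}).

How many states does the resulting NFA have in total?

20

Per subexpression:
Each of the 5 symbol leaves contributes a 2-state fragment.
  q* — 4 states
  q*p — 6 states
  (q*p)* — 8 states
  p | r — 6 states
  (p | r)* — 8 states
  r | (q*p)* | (p | r)* — 20 states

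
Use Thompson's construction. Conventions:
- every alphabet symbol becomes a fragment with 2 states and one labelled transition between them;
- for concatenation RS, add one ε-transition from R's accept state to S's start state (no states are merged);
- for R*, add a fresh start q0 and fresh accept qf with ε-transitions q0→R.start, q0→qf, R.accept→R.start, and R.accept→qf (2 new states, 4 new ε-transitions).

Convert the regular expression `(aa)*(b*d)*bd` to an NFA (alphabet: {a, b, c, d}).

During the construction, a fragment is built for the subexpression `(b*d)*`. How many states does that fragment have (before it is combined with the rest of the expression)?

8

Fragment for `(b*d)*`:
Each of the 2 symbol leaves contributes a 2-state fragment.
  b* : 4 states
  b*d : 6 states
  (b*d)* : 8 states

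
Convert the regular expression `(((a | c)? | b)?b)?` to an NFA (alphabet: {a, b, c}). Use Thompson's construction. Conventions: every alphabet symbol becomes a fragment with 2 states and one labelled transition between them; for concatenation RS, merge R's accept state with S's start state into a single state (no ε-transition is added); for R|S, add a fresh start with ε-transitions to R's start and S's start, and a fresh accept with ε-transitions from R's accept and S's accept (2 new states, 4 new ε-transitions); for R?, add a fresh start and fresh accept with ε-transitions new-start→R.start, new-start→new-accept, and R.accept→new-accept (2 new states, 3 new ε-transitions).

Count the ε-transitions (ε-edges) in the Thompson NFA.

17

Per subexpression:
Each of the 4 symbol leaves contributes 0 ε-transitions.
  a | c = 4 ε-transitions
  (a | c)? = 7 ε-transitions
  (a | c)? | b = 11 ε-transitions
  ((a | c)? | b)? = 14 ε-transitions
  ((a | c)? | b)?b = 14 ε-transitions
  (((a | c)? | b)?b)? = 17 ε-transitions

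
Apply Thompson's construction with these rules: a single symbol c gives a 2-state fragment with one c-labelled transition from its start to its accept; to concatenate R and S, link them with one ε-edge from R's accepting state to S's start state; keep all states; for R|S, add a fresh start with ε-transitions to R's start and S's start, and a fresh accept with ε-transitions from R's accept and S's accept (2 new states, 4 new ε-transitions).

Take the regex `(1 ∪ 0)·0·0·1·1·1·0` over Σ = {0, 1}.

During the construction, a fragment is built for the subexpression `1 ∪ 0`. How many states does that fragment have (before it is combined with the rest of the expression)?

Fragment for `1 ∪ 0`:
Each of the 2 symbol leaves contributes a 2-state fragment.
  1 ∪ 0 = 6 states

6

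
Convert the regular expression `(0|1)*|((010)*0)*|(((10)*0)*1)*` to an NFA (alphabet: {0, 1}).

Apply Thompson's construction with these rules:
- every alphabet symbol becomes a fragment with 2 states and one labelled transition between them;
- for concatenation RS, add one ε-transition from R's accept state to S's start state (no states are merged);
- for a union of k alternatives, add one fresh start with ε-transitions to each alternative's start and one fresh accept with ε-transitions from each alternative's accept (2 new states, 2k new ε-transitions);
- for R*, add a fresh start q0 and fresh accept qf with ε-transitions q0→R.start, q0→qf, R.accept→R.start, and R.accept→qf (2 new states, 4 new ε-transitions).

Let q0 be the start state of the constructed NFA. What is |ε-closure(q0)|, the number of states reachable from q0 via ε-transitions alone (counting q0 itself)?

22

Let C(F) = |ε-closure(F.start)| within fragment F, and note whether F accepts ε. Symbol fragments have C = 1 and do not accept ε. Then:
  0|1 → new start ε-reaches every alternative's start; none of them accept ε, so the new accept is not reached: |ε-closure| = 1 + 1 + 1 = 3
  (0|1)* → |ε-closure| = 1 (new start) + 3 (body) + 1 (new accept) = 5
  010 → |ε-closure| equals the left operand's closure size = 1 (its accept is not ε-reachable, so the closure stops there)
  (010)* → the star's fresh start ε-reaches both the body's start and the fresh accept: |ε-closure| = 2 + 1 = 3
  (010)*0 → the left operand accepts ε, so the closure extends into the next operand (via the concat ε-link); |ε-closure| = 3 + 1 = 4
  ((010)*0)* → |ε-closure| = 1 (new start) + 4 (body) + 1 (new accept) = 6
  10 → same as the first factor's closure: |ε-closure| = 1
  (10)* → |ε-closure| = 1 (new start) + 1 (body) + 1 (new accept) = 3
  (10)*0 → |ε-closure| = 3 + 1 = 4 (closure spills across the concat boundary because the left factor accepts ε)
  ((10)*0)* → new start has ε-edges to the inner start and to the new accept, so |ε-closure| = 2 + 4 = 6
  ((10)*0)*1 → the left operand accepts ε, so the closure extends into the next operand (via the concat ε-link); |ε-closure| = 6 + 1 = 7
  (((10)*0)*1)* → |ε-closure| = 1 (new start) + 7 (body) + 1 (new accept) = 9
  (0|1)*|((010)*0)*|(((10)*0)*1)* → |ε-closure| = 1 (new start) + (5 + 6 + 9) + 1 (new accept, since some branch ε-reaches its own accept) = 22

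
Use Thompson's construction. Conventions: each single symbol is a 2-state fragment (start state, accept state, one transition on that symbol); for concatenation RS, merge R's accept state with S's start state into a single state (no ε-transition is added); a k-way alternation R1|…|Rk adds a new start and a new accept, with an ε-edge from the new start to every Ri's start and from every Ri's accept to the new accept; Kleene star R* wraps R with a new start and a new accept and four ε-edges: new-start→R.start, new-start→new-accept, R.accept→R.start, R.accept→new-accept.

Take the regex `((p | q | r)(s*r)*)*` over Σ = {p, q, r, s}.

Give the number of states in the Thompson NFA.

16

Building bottom-up:
Each of the 5 symbol leaves contributes a 2-state fragment.
  p | q | r = 8 states
  s* = 4 states
  s*r = 5 states
  (s*r)* = 7 states
  (p | q | r)(s*r)* = 14 states
  ((p | q | r)(s*r)*)* = 16 states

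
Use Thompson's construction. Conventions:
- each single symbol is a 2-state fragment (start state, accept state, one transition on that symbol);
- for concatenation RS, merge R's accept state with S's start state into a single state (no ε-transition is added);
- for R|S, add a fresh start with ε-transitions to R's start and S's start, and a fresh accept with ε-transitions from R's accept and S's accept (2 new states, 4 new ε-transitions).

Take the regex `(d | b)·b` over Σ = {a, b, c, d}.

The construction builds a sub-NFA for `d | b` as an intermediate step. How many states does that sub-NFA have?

6

Fragment for `d | b`:
Each of the 2 symbol leaves contributes a 2-state fragment.
  d | b — 6 states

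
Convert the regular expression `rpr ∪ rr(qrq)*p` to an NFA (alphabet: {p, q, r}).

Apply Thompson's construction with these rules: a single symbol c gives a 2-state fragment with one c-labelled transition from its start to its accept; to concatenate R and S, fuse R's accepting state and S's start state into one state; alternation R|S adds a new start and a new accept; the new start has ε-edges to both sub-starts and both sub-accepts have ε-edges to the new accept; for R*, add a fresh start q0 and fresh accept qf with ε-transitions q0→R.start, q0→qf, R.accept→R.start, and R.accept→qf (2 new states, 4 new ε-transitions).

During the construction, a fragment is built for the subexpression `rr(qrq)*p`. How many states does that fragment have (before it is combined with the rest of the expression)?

9

Fragment for `rr(qrq)*p`:
Each of the 6 symbol leaves contributes a 2-state fragment.
  qrq : 4 states
  (qrq)* : 6 states
  rr(qrq)*p : 9 states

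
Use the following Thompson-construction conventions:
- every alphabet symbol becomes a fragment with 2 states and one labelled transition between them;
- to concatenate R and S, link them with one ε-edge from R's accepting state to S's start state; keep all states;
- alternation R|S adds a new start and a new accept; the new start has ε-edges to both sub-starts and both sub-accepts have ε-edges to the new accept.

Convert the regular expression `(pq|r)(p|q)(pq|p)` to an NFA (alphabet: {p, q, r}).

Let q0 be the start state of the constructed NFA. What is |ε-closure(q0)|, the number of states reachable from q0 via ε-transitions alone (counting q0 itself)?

3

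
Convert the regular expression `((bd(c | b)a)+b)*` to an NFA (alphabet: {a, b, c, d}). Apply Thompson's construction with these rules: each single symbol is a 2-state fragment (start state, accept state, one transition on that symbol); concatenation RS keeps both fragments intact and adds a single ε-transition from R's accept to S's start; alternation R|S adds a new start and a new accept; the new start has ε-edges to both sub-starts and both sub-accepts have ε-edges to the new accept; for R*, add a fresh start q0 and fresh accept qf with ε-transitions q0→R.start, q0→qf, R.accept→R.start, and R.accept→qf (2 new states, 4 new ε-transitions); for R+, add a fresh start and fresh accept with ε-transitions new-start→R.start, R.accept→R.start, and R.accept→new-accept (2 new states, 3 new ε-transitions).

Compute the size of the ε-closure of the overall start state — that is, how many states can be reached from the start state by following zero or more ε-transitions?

4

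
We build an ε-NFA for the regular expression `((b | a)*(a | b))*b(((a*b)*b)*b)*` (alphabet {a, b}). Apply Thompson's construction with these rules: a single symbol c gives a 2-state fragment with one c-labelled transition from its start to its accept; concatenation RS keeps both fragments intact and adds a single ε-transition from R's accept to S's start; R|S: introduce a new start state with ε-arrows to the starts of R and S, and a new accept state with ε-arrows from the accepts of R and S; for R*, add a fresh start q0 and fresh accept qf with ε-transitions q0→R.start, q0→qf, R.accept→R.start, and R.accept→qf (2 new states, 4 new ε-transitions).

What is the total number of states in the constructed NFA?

Recursing over subexpressions:
Each of the 9 symbol leaves contributes a 2-state fragment.
  b | a — 6 states
  (b | a)* — 8 states
  a | b — 6 states
  (b | a)*(a | b) — 14 states
  ((b | a)*(a | b))* — 16 states
  a* — 4 states
  a*b — 6 states
  (a*b)* — 8 states
  (a*b)*b — 10 states
  ((a*b)*b)* — 12 states
  ((a*b)*b)*b — 14 states
  (((a*b)*b)*b)* — 16 states
  ((b | a)*(a | b))*b(((a*b)*b)*b)* — 34 states

34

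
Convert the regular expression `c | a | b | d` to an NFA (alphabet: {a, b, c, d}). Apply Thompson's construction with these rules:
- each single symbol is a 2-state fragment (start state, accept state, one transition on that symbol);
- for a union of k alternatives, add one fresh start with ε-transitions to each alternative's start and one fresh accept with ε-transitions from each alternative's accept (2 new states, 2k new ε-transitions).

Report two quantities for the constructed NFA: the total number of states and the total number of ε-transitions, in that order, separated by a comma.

10, 8

Per subexpression:
Each of the 4 symbol leaves contributes 2 states and 0 ε-transitions.
  c | a | b | d → 10 states, 8 ε-transitions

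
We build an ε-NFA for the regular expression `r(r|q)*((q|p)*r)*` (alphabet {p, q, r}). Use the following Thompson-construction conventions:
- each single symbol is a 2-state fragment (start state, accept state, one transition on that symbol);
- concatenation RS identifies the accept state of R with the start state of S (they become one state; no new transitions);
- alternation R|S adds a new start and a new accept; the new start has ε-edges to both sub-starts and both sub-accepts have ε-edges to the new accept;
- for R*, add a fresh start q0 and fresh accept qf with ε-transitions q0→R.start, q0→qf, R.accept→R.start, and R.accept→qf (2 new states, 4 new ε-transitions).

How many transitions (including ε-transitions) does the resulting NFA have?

26

Per subexpression:
Each of the 6 symbol leaves contributes 1 transition (1 symbol, 0 ε).
  r|q : 6 transitions (2 symbol, 4 ε)
  (r|q)* : 10 transitions (2 symbol, 8 ε)
  q|p : 6 transitions (2 symbol, 4 ε)
  (q|p)* : 10 transitions (2 symbol, 8 ε)
  (q|p)*r : 11 transitions (3 symbol, 8 ε)
  ((q|p)*r)* : 15 transitions (3 symbol, 12 ε)
  r(r|q)*((q|p)*r)* : 26 transitions (6 symbol, 20 ε)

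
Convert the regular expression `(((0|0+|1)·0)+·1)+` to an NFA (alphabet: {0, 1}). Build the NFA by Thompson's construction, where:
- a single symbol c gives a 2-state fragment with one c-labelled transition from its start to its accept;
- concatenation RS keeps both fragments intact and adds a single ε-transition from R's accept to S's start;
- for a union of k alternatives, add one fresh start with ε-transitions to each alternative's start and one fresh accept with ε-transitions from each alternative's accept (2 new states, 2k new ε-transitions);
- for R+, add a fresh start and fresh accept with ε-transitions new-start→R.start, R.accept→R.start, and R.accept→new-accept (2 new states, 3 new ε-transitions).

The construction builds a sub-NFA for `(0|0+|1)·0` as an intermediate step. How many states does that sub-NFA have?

Fragment for `(0|0+|1)·0`:
Each of the 4 symbol leaves contributes a 2-state fragment.
  0+ → 4 states
  0|0+|1 → 10 states
  (0|0+|1)·0 → 12 states

12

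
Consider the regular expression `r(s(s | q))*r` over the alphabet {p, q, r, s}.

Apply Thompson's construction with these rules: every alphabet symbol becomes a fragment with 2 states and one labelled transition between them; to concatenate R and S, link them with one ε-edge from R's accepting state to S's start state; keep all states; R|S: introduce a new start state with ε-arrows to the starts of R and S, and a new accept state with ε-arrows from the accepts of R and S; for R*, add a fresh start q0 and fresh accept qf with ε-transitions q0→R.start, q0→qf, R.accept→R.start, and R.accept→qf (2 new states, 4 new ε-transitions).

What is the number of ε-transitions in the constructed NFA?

11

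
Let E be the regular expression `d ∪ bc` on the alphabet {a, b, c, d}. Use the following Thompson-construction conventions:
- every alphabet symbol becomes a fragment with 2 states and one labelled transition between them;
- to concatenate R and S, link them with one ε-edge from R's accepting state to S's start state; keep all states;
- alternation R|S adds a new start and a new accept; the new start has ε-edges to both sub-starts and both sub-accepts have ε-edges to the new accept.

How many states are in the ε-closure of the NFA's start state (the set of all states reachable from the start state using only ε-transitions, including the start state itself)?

3

Compute the ε-closure size of each fragment's start state recursively; a symbol fragment's start has no outgoing ε-edge, so its closure is just itself (size 1).
  bc → same as the first factor's closure: |closure| = 1
  d ∪ bc → |closure| = 1 + 1 + 1 = 3 (the new accept is not ε-reachable since no branch accepts ε)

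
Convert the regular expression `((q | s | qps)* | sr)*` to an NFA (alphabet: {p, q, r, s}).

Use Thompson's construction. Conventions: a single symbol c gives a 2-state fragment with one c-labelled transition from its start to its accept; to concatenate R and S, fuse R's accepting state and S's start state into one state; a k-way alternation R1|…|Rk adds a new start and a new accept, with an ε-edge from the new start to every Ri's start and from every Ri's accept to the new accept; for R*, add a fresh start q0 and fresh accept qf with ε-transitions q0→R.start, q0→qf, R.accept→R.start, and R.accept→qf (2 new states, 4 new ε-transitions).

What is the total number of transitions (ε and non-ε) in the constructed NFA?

Bottom-up over the parse tree:
Each of the 7 symbol leaves contributes 1 transition (1 symbol, 0 ε).
  qps = 3 transitions (3 symbol, 0 ε)
  q | s | qps = 11 transitions (5 symbol, 6 ε)
  (q | s | qps)* = 15 transitions (5 symbol, 10 ε)
  sr = 2 transitions (2 symbol, 0 ε)
  (q | s | qps)* | sr = 21 transitions (7 symbol, 14 ε)
  ((q | s | qps)* | sr)* = 25 transitions (7 symbol, 18 ε)

25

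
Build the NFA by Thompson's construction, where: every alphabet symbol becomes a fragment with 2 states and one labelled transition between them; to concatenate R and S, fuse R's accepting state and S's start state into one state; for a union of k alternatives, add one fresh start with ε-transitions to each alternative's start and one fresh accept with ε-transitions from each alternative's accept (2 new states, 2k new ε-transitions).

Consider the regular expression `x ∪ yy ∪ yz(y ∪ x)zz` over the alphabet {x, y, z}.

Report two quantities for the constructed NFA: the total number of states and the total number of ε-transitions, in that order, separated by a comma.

17, 10

By structural recursion:
Each of the 9 symbol leaves contributes 2 states and 0 ε-transitions.
  yy — 3 states, 0 ε-transitions
  y ∪ x — 6 states, 4 ε-transitions
  yz(y ∪ x)zz — 10 states, 4 ε-transitions
  x ∪ yy ∪ yz(y ∪ x)zz — 17 states, 10 ε-transitions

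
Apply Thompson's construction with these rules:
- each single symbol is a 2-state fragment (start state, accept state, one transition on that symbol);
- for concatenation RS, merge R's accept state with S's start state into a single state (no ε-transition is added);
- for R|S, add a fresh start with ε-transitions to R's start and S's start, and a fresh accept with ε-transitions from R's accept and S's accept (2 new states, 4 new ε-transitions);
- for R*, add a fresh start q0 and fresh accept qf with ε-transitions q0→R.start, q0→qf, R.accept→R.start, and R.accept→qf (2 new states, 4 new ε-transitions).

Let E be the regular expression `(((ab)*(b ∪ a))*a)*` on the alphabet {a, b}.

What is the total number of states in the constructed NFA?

15

Bottom-up over the parse tree:
Each of the 5 symbol leaves contributes a 2-state fragment.
  ab = 3 states
  (ab)* = 5 states
  b ∪ a = 6 states
  (ab)*(b ∪ a) = 10 states
  ((ab)*(b ∪ a))* = 12 states
  ((ab)*(b ∪ a))*a = 13 states
  (((ab)*(b ∪ a))*a)* = 15 states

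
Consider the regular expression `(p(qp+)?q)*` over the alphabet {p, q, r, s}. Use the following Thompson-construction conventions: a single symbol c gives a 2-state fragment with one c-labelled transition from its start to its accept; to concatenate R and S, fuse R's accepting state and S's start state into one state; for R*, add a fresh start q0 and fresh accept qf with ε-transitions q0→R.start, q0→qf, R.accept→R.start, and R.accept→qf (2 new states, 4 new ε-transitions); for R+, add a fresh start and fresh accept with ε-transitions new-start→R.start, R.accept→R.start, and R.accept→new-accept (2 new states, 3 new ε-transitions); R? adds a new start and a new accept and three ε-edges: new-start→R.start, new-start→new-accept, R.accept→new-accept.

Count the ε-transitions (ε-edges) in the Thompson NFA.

10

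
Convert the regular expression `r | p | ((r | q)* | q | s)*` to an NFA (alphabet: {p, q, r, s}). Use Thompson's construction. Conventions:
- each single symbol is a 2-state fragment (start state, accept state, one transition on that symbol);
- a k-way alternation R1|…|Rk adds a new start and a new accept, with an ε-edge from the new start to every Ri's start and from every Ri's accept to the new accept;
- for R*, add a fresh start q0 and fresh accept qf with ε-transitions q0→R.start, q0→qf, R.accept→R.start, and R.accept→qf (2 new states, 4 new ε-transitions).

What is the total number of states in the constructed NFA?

Building bottom-up:
Each of the 6 symbol leaves contributes a 2-state fragment.
  r | q = 6 states
  (r | q)* = 8 states
  (r | q)* | q | s = 14 states
  ((r | q)* | q | s)* = 16 states
  r | p | ((r | q)* | q | s)* = 22 states

22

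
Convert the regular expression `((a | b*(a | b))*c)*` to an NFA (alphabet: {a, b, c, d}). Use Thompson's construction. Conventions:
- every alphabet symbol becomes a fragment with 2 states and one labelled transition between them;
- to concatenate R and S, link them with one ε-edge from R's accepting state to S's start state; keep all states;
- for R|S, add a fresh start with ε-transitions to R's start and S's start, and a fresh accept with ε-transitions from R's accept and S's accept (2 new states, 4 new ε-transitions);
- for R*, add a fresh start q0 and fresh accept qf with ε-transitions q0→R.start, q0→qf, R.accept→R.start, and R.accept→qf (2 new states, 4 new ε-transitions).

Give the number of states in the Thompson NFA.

20

Recursing over subexpressions:
Each of the 5 symbol leaves contributes a 2-state fragment.
  b* : 4 states
  a | b : 6 states
  b*(a | b) : 10 states
  a | b*(a | b) : 14 states
  (a | b*(a | b))* : 16 states
  (a | b*(a | b))*c : 18 states
  ((a | b*(a | b))*c)* : 20 states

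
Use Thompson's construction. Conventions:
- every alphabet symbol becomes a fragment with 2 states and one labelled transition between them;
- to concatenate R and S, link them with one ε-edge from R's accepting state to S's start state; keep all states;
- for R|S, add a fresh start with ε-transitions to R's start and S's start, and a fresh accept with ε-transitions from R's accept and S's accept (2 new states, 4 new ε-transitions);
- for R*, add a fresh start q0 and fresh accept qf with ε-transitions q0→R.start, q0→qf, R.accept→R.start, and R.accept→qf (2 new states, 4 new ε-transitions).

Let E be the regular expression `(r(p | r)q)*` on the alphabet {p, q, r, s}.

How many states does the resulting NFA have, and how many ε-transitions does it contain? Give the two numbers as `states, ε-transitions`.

12, 10

Recursing over subexpressions:
Each of the 4 symbol leaves contributes 2 states and 0 ε-transitions.
  p | r — 6 states, 4 ε-transitions
  r(p | r)q — 10 states, 6 ε-transitions
  (r(p | r)q)* — 12 states, 10 ε-transitions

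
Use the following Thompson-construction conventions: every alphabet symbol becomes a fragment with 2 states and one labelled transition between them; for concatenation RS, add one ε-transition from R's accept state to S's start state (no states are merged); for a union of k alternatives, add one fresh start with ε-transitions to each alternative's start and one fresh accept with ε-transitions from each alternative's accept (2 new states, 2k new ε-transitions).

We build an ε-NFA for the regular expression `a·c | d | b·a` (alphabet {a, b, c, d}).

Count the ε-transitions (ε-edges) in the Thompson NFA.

8

Building bottom-up:
Each of the 5 symbol leaves contributes 0 ε-transitions.
  a·c → 1 ε-transition
  b·a → 1 ε-transition
  a·c | d | b·a → 8 ε-transitions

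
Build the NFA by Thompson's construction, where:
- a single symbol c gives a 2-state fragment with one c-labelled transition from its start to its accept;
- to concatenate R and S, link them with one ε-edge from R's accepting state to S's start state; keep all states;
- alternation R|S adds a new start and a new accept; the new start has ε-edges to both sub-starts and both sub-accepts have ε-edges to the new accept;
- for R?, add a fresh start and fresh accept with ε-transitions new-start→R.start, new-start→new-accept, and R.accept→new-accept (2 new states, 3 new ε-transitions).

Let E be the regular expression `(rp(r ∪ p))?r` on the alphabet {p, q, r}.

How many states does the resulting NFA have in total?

14

Recursing over subexpressions:
Each of the 5 symbol leaves contributes a 2-state fragment.
  r ∪ p — 6 states
  rp(r ∪ p) — 10 states
  (rp(r ∪ p))? — 12 states
  (rp(r ∪ p))?r — 14 states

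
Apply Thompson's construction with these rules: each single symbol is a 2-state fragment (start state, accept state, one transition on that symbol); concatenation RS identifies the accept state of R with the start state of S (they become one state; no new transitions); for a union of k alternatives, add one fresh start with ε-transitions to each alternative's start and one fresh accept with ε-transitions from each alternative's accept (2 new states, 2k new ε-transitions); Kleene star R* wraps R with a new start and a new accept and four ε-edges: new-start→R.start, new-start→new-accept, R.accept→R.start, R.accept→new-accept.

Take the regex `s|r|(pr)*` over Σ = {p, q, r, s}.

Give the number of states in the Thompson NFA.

Recursing over subexpressions:
Each of the 4 symbol leaves contributes a 2-state fragment.
  pr — 3 states
  (pr)* — 5 states
  s|r|(pr)* — 11 states

11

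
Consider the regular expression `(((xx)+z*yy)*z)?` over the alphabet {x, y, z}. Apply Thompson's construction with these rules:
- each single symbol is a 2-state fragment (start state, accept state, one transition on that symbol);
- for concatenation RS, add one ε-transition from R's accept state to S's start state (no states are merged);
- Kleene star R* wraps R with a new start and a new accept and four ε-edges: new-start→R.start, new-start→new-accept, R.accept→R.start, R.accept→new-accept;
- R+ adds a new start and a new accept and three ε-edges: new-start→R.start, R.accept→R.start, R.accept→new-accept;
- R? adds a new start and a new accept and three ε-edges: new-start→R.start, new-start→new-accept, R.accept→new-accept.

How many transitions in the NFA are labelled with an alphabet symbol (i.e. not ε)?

Bottom-up over the parse tree:
Each of the 6 symbol leaves contributes exactly 1 symbol transition.
  xx : 2 symbol transitions
  (xx)+ : 2 symbol transitions
  z* : 1 symbol transition
  (xx)+z*yy : 5 symbol transitions
  ((xx)+z*yy)* : 5 symbol transitions
  ((xx)+z*yy)*z : 6 symbol transitions
  (((xx)+z*yy)*z)? : 6 symbol transitions

6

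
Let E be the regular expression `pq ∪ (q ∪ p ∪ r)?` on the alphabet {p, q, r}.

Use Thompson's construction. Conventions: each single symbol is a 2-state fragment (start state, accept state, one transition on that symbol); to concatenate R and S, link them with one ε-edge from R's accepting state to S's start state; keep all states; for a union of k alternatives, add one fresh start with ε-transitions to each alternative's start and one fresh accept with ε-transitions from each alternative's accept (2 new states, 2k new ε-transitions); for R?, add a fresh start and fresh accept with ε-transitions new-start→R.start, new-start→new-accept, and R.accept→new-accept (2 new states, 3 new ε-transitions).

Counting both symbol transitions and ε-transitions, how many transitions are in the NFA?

By structural recursion:
Each of the 5 symbol leaves contributes 1 transition (1 symbol, 0 ε).
  pq — 3 transitions (2 symbol, 1 ε)
  q ∪ p ∪ r — 9 transitions (3 symbol, 6 ε)
  (q ∪ p ∪ r)? — 12 transitions (3 symbol, 9 ε)
  pq ∪ (q ∪ p ∪ r)? — 19 transitions (5 symbol, 14 ε)

19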